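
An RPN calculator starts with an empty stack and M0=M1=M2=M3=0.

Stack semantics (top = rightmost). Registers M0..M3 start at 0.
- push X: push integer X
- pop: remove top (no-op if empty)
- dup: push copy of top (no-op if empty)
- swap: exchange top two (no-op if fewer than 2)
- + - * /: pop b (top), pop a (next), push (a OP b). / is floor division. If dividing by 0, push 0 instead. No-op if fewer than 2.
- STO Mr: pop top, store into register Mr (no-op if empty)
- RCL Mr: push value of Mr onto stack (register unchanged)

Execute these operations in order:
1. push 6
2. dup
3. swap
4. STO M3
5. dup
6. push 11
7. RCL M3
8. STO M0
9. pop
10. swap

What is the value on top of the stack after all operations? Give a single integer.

After op 1 (push 6): stack=[6] mem=[0,0,0,0]
After op 2 (dup): stack=[6,6] mem=[0,0,0,0]
After op 3 (swap): stack=[6,6] mem=[0,0,0,0]
After op 4 (STO M3): stack=[6] mem=[0,0,0,6]
After op 5 (dup): stack=[6,6] mem=[0,0,0,6]
After op 6 (push 11): stack=[6,6,11] mem=[0,0,0,6]
After op 7 (RCL M3): stack=[6,6,11,6] mem=[0,0,0,6]
After op 8 (STO M0): stack=[6,6,11] mem=[6,0,0,6]
After op 9 (pop): stack=[6,6] mem=[6,0,0,6]
After op 10 (swap): stack=[6,6] mem=[6,0,0,6]

Answer: 6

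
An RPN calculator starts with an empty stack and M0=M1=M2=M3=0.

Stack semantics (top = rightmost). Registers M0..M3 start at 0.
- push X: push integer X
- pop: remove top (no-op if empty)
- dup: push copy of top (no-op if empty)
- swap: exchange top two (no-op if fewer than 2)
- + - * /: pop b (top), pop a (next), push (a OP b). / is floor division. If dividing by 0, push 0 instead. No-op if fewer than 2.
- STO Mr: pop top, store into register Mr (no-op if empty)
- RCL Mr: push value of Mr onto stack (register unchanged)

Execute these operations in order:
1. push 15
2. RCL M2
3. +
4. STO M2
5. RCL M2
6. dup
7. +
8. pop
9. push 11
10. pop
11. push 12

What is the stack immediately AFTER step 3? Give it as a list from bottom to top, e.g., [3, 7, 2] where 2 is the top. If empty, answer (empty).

After op 1 (push 15): stack=[15] mem=[0,0,0,0]
After op 2 (RCL M2): stack=[15,0] mem=[0,0,0,0]
After op 3 (+): stack=[15] mem=[0,0,0,0]

[15]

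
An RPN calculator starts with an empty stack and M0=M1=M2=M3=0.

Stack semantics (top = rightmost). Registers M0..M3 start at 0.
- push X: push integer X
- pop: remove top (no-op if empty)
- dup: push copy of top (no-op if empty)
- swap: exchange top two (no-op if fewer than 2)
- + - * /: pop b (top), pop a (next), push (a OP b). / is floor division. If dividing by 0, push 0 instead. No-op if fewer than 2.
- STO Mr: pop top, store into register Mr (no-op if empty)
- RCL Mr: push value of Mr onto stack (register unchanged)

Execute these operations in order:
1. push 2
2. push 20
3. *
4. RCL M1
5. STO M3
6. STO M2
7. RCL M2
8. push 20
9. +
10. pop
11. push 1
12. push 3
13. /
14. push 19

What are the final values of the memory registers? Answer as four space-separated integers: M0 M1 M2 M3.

Answer: 0 0 40 0

Derivation:
After op 1 (push 2): stack=[2] mem=[0,0,0,0]
After op 2 (push 20): stack=[2,20] mem=[0,0,0,0]
After op 3 (*): stack=[40] mem=[0,0,0,0]
After op 4 (RCL M1): stack=[40,0] mem=[0,0,0,0]
After op 5 (STO M3): stack=[40] mem=[0,0,0,0]
After op 6 (STO M2): stack=[empty] mem=[0,0,40,0]
After op 7 (RCL M2): stack=[40] mem=[0,0,40,0]
After op 8 (push 20): stack=[40,20] mem=[0,0,40,0]
After op 9 (+): stack=[60] mem=[0,0,40,0]
After op 10 (pop): stack=[empty] mem=[0,0,40,0]
After op 11 (push 1): stack=[1] mem=[0,0,40,0]
After op 12 (push 3): stack=[1,3] mem=[0,0,40,0]
After op 13 (/): stack=[0] mem=[0,0,40,0]
After op 14 (push 19): stack=[0,19] mem=[0,0,40,0]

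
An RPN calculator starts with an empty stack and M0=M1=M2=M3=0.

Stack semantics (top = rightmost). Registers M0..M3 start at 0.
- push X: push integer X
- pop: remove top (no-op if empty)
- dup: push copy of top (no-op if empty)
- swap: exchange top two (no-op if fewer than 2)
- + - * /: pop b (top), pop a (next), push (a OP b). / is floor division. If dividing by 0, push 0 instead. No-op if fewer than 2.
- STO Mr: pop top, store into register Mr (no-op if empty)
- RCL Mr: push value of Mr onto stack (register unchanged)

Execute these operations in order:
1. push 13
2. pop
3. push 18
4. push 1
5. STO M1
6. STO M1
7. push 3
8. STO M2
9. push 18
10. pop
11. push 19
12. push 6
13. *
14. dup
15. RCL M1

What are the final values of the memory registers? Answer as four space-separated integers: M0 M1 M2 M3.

Answer: 0 18 3 0

Derivation:
After op 1 (push 13): stack=[13] mem=[0,0,0,0]
After op 2 (pop): stack=[empty] mem=[0,0,0,0]
After op 3 (push 18): stack=[18] mem=[0,0,0,0]
After op 4 (push 1): stack=[18,1] mem=[0,0,0,0]
After op 5 (STO M1): stack=[18] mem=[0,1,0,0]
After op 6 (STO M1): stack=[empty] mem=[0,18,0,0]
After op 7 (push 3): stack=[3] mem=[0,18,0,0]
After op 8 (STO M2): stack=[empty] mem=[0,18,3,0]
After op 9 (push 18): stack=[18] mem=[0,18,3,0]
After op 10 (pop): stack=[empty] mem=[0,18,3,0]
After op 11 (push 19): stack=[19] mem=[0,18,3,0]
After op 12 (push 6): stack=[19,6] mem=[0,18,3,0]
After op 13 (*): stack=[114] mem=[0,18,3,0]
After op 14 (dup): stack=[114,114] mem=[0,18,3,0]
After op 15 (RCL M1): stack=[114,114,18] mem=[0,18,3,0]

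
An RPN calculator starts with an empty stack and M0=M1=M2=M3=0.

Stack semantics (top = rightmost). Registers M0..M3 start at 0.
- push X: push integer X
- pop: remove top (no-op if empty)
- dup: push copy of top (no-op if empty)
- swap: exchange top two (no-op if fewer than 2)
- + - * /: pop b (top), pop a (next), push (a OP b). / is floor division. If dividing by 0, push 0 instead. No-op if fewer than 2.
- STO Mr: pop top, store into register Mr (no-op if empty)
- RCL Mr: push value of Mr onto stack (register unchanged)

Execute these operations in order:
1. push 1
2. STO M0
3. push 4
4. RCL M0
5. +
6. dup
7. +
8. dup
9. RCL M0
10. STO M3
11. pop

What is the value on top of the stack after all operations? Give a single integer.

Answer: 10

Derivation:
After op 1 (push 1): stack=[1] mem=[0,0,0,0]
After op 2 (STO M0): stack=[empty] mem=[1,0,0,0]
After op 3 (push 4): stack=[4] mem=[1,0,0,0]
After op 4 (RCL M0): stack=[4,1] mem=[1,0,0,0]
After op 5 (+): stack=[5] mem=[1,0,0,0]
After op 6 (dup): stack=[5,5] mem=[1,0,0,0]
After op 7 (+): stack=[10] mem=[1,0,0,0]
After op 8 (dup): stack=[10,10] mem=[1,0,0,0]
After op 9 (RCL M0): stack=[10,10,1] mem=[1,0,0,0]
After op 10 (STO M3): stack=[10,10] mem=[1,0,0,1]
After op 11 (pop): stack=[10] mem=[1,0,0,1]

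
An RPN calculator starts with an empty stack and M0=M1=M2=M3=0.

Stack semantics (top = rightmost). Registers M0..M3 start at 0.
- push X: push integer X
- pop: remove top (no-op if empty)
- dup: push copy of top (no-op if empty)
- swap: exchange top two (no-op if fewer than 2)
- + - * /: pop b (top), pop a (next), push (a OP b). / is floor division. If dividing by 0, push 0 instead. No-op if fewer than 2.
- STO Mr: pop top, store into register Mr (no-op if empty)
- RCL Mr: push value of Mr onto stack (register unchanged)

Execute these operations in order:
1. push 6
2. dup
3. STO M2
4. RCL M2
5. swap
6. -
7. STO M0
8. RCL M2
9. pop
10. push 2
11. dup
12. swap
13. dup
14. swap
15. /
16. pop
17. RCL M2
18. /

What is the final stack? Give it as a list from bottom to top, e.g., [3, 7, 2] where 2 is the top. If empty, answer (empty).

After op 1 (push 6): stack=[6] mem=[0,0,0,0]
After op 2 (dup): stack=[6,6] mem=[0,0,0,0]
After op 3 (STO M2): stack=[6] mem=[0,0,6,0]
After op 4 (RCL M2): stack=[6,6] mem=[0,0,6,0]
After op 5 (swap): stack=[6,6] mem=[0,0,6,0]
After op 6 (-): stack=[0] mem=[0,0,6,0]
After op 7 (STO M0): stack=[empty] mem=[0,0,6,0]
After op 8 (RCL M2): stack=[6] mem=[0,0,6,0]
After op 9 (pop): stack=[empty] mem=[0,0,6,0]
After op 10 (push 2): stack=[2] mem=[0,0,6,0]
After op 11 (dup): stack=[2,2] mem=[0,0,6,0]
After op 12 (swap): stack=[2,2] mem=[0,0,6,0]
After op 13 (dup): stack=[2,2,2] mem=[0,0,6,0]
After op 14 (swap): stack=[2,2,2] mem=[0,0,6,0]
After op 15 (/): stack=[2,1] mem=[0,0,6,0]
After op 16 (pop): stack=[2] mem=[0,0,6,0]
After op 17 (RCL M2): stack=[2,6] mem=[0,0,6,0]
After op 18 (/): stack=[0] mem=[0,0,6,0]

Answer: [0]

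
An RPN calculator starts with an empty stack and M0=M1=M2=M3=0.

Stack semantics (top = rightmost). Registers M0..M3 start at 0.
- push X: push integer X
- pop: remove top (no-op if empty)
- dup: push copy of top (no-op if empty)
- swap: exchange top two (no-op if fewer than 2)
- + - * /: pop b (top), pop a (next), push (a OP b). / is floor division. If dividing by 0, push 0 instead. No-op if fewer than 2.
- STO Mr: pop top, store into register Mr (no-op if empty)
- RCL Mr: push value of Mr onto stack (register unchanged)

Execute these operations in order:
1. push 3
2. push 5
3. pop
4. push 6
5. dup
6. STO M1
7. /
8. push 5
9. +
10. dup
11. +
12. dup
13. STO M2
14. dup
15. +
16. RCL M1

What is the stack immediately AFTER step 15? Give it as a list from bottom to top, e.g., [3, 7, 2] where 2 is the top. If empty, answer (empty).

After op 1 (push 3): stack=[3] mem=[0,0,0,0]
After op 2 (push 5): stack=[3,5] mem=[0,0,0,0]
After op 3 (pop): stack=[3] mem=[0,0,0,0]
After op 4 (push 6): stack=[3,6] mem=[0,0,0,0]
After op 5 (dup): stack=[3,6,6] mem=[0,0,0,0]
After op 6 (STO M1): stack=[3,6] mem=[0,6,0,0]
After op 7 (/): stack=[0] mem=[0,6,0,0]
After op 8 (push 5): stack=[0,5] mem=[0,6,0,0]
After op 9 (+): stack=[5] mem=[0,6,0,0]
After op 10 (dup): stack=[5,5] mem=[0,6,0,0]
After op 11 (+): stack=[10] mem=[0,6,0,0]
After op 12 (dup): stack=[10,10] mem=[0,6,0,0]
After op 13 (STO M2): stack=[10] mem=[0,6,10,0]
After op 14 (dup): stack=[10,10] mem=[0,6,10,0]
After op 15 (+): stack=[20] mem=[0,6,10,0]

[20]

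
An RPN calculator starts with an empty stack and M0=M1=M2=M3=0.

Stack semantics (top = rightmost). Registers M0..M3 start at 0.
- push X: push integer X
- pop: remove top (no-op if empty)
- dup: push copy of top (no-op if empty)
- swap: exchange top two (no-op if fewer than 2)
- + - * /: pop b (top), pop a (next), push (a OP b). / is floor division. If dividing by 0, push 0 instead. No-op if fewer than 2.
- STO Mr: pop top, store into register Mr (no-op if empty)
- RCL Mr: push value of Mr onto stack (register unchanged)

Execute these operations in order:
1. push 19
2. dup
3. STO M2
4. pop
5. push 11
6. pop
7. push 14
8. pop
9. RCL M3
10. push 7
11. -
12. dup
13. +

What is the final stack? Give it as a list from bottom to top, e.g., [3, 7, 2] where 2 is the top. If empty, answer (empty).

After op 1 (push 19): stack=[19] mem=[0,0,0,0]
After op 2 (dup): stack=[19,19] mem=[0,0,0,0]
After op 3 (STO M2): stack=[19] mem=[0,0,19,0]
After op 4 (pop): stack=[empty] mem=[0,0,19,0]
After op 5 (push 11): stack=[11] mem=[0,0,19,0]
After op 6 (pop): stack=[empty] mem=[0,0,19,0]
After op 7 (push 14): stack=[14] mem=[0,0,19,0]
After op 8 (pop): stack=[empty] mem=[0,0,19,0]
After op 9 (RCL M3): stack=[0] mem=[0,0,19,0]
After op 10 (push 7): stack=[0,7] mem=[0,0,19,0]
After op 11 (-): stack=[-7] mem=[0,0,19,0]
After op 12 (dup): stack=[-7,-7] mem=[0,0,19,0]
After op 13 (+): stack=[-14] mem=[0,0,19,0]

Answer: [-14]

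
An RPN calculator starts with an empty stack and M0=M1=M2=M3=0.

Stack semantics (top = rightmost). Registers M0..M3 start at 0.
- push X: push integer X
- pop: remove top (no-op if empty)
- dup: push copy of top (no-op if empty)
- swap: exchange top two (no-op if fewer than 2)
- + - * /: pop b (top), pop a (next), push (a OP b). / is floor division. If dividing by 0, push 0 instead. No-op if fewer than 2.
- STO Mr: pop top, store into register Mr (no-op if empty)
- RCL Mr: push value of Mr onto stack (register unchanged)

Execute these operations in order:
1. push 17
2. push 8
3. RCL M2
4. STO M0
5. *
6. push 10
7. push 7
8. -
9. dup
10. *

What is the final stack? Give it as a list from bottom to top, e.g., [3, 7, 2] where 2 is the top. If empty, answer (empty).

After op 1 (push 17): stack=[17] mem=[0,0,0,0]
After op 2 (push 8): stack=[17,8] mem=[0,0,0,0]
After op 3 (RCL M2): stack=[17,8,0] mem=[0,0,0,0]
After op 4 (STO M0): stack=[17,8] mem=[0,0,0,0]
After op 5 (*): stack=[136] mem=[0,0,0,0]
After op 6 (push 10): stack=[136,10] mem=[0,0,0,0]
After op 7 (push 7): stack=[136,10,7] mem=[0,0,0,0]
After op 8 (-): stack=[136,3] mem=[0,0,0,0]
After op 9 (dup): stack=[136,3,3] mem=[0,0,0,0]
After op 10 (*): stack=[136,9] mem=[0,0,0,0]

Answer: [136, 9]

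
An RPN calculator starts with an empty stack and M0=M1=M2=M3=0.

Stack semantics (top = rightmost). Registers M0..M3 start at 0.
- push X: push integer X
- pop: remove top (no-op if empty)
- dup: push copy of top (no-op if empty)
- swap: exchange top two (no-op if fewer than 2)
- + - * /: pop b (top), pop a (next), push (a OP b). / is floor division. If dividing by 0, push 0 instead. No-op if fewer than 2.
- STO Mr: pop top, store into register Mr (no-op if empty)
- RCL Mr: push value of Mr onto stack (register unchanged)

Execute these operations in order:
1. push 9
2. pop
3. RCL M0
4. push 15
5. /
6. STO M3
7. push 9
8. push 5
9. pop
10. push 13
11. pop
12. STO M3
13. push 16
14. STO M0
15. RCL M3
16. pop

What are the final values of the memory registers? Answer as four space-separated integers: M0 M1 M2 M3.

Answer: 16 0 0 9

Derivation:
After op 1 (push 9): stack=[9] mem=[0,0,0,0]
After op 2 (pop): stack=[empty] mem=[0,0,0,0]
After op 3 (RCL M0): stack=[0] mem=[0,0,0,0]
After op 4 (push 15): stack=[0,15] mem=[0,0,0,0]
After op 5 (/): stack=[0] mem=[0,0,0,0]
After op 6 (STO M3): stack=[empty] mem=[0,0,0,0]
After op 7 (push 9): stack=[9] mem=[0,0,0,0]
After op 8 (push 5): stack=[9,5] mem=[0,0,0,0]
After op 9 (pop): stack=[9] mem=[0,0,0,0]
After op 10 (push 13): stack=[9,13] mem=[0,0,0,0]
After op 11 (pop): stack=[9] mem=[0,0,0,0]
After op 12 (STO M3): stack=[empty] mem=[0,0,0,9]
After op 13 (push 16): stack=[16] mem=[0,0,0,9]
After op 14 (STO M0): stack=[empty] mem=[16,0,0,9]
After op 15 (RCL M3): stack=[9] mem=[16,0,0,9]
After op 16 (pop): stack=[empty] mem=[16,0,0,9]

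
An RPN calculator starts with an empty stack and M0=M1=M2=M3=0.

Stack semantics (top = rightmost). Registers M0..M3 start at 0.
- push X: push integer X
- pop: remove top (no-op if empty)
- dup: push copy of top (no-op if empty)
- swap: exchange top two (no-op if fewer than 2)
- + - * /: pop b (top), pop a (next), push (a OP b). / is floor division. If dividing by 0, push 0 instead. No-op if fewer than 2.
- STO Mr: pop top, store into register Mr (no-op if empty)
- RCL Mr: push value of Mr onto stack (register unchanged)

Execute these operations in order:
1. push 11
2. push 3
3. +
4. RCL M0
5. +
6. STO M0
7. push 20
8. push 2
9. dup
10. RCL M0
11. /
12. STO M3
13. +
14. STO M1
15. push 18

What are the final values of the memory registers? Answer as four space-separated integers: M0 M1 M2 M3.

Answer: 14 22 0 0

Derivation:
After op 1 (push 11): stack=[11] mem=[0,0,0,0]
After op 2 (push 3): stack=[11,3] mem=[0,0,0,0]
After op 3 (+): stack=[14] mem=[0,0,0,0]
After op 4 (RCL M0): stack=[14,0] mem=[0,0,0,0]
After op 5 (+): stack=[14] mem=[0,0,0,0]
After op 6 (STO M0): stack=[empty] mem=[14,0,0,0]
After op 7 (push 20): stack=[20] mem=[14,0,0,0]
After op 8 (push 2): stack=[20,2] mem=[14,0,0,0]
After op 9 (dup): stack=[20,2,2] mem=[14,0,0,0]
After op 10 (RCL M0): stack=[20,2,2,14] mem=[14,0,0,0]
After op 11 (/): stack=[20,2,0] mem=[14,0,0,0]
After op 12 (STO M3): stack=[20,2] mem=[14,0,0,0]
After op 13 (+): stack=[22] mem=[14,0,0,0]
After op 14 (STO M1): stack=[empty] mem=[14,22,0,0]
After op 15 (push 18): stack=[18] mem=[14,22,0,0]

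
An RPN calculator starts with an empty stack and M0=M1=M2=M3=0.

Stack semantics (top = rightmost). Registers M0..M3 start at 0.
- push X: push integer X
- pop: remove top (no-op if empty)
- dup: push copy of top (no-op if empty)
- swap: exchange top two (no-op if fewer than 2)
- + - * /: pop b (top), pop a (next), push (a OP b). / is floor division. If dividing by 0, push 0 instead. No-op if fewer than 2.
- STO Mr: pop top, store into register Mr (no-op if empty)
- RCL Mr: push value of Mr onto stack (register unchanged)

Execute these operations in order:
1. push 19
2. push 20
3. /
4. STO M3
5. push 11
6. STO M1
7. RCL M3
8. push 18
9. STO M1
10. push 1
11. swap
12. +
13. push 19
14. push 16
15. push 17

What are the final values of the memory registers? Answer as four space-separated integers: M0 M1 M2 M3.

After op 1 (push 19): stack=[19] mem=[0,0,0,0]
After op 2 (push 20): stack=[19,20] mem=[0,0,0,0]
After op 3 (/): stack=[0] mem=[0,0,0,0]
After op 4 (STO M3): stack=[empty] mem=[0,0,0,0]
After op 5 (push 11): stack=[11] mem=[0,0,0,0]
After op 6 (STO M1): stack=[empty] mem=[0,11,0,0]
After op 7 (RCL M3): stack=[0] mem=[0,11,0,0]
After op 8 (push 18): stack=[0,18] mem=[0,11,0,0]
After op 9 (STO M1): stack=[0] mem=[0,18,0,0]
After op 10 (push 1): stack=[0,1] mem=[0,18,0,0]
After op 11 (swap): stack=[1,0] mem=[0,18,0,0]
After op 12 (+): stack=[1] mem=[0,18,0,0]
After op 13 (push 19): stack=[1,19] mem=[0,18,0,0]
After op 14 (push 16): stack=[1,19,16] mem=[0,18,0,0]
After op 15 (push 17): stack=[1,19,16,17] mem=[0,18,0,0]

Answer: 0 18 0 0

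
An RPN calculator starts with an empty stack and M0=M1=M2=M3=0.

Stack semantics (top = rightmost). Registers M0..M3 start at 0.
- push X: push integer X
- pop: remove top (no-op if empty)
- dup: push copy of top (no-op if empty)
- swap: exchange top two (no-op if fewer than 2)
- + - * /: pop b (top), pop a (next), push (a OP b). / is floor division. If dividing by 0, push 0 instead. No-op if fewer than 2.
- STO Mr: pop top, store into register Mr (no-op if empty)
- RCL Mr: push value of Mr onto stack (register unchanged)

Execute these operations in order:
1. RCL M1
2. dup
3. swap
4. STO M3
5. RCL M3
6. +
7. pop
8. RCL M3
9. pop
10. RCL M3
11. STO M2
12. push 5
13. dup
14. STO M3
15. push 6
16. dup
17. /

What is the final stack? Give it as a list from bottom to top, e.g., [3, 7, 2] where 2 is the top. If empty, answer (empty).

After op 1 (RCL M1): stack=[0] mem=[0,0,0,0]
After op 2 (dup): stack=[0,0] mem=[0,0,0,0]
After op 3 (swap): stack=[0,0] mem=[0,0,0,0]
After op 4 (STO M3): stack=[0] mem=[0,0,0,0]
After op 5 (RCL M3): stack=[0,0] mem=[0,0,0,0]
After op 6 (+): stack=[0] mem=[0,0,0,0]
After op 7 (pop): stack=[empty] mem=[0,0,0,0]
After op 8 (RCL M3): stack=[0] mem=[0,0,0,0]
After op 9 (pop): stack=[empty] mem=[0,0,0,0]
After op 10 (RCL M3): stack=[0] mem=[0,0,0,0]
After op 11 (STO M2): stack=[empty] mem=[0,0,0,0]
After op 12 (push 5): stack=[5] mem=[0,0,0,0]
After op 13 (dup): stack=[5,5] mem=[0,0,0,0]
After op 14 (STO M3): stack=[5] mem=[0,0,0,5]
After op 15 (push 6): stack=[5,6] mem=[0,0,0,5]
After op 16 (dup): stack=[5,6,6] mem=[0,0,0,5]
After op 17 (/): stack=[5,1] mem=[0,0,0,5]

Answer: [5, 1]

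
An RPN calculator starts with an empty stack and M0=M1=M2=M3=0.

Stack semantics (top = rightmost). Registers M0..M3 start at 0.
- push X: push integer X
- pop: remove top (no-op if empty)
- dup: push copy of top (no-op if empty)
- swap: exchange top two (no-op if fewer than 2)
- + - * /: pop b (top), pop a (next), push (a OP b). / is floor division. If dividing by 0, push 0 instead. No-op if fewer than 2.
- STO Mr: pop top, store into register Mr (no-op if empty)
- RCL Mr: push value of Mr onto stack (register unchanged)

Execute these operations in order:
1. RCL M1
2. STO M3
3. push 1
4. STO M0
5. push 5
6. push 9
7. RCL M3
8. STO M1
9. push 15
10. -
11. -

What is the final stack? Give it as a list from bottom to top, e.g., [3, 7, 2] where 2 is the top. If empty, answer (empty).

Answer: [11]

Derivation:
After op 1 (RCL M1): stack=[0] mem=[0,0,0,0]
After op 2 (STO M3): stack=[empty] mem=[0,0,0,0]
After op 3 (push 1): stack=[1] mem=[0,0,0,0]
After op 4 (STO M0): stack=[empty] mem=[1,0,0,0]
After op 5 (push 5): stack=[5] mem=[1,0,0,0]
After op 6 (push 9): stack=[5,9] mem=[1,0,0,0]
After op 7 (RCL M3): stack=[5,9,0] mem=[1,0,0,0]
After op 8 (STO M1): stack=[5,9] mem=[1,0,0,0]
After op 9 (push 15): stack=[5,9,15] mem=[1,0,0,0]
After op 10 (-): stack=[5,-6] mem=[1,0,0,0]
After op 11 (-): stack=[11] mem=[1,0,0,0]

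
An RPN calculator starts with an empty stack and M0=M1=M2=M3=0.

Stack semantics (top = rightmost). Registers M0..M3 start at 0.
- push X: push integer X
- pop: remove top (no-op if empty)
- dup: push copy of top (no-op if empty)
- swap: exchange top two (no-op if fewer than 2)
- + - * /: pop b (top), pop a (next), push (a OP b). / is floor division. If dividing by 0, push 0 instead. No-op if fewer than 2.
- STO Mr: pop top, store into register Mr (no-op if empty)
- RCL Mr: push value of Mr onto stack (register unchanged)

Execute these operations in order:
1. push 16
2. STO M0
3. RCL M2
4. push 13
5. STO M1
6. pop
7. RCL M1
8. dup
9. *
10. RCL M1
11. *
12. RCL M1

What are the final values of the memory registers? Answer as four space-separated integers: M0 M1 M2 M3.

After op 1 (push 16): stack=[16] mem=[0,0,0,0]
After op 2 (STO M0): stack=[empty] mem=[16,0,0,0]
After op 3 (RCL M2): stack=[0] mem=[16,0,0,0]
After op 4 (push 13): stack=[0,13] mem=[16,0,0,0]
After op 5 (STO M1): stack=[0] mem=[16,13,0,0]
After op 6 (pop): stack=[empty] mem=[16,13,0,0]
After op 7 (RCL M1): stack=[13] mem=[16,13,0,0]
After op 8 (dup): stack=[13,13] mem=[16,13,0,0]
After op 9 (*): stack=[169] mem=[16,13,0,0]
After op 10 (RCL M1): stack=[169,13] mem=[16,13,0,0]
After op 11 (*): stack=[2197] mem=[16,13,0,0]
After op 12 (RCL M1): stack=[2197,13] mem=[16,13,0,0]

Answer: 16 13 0 0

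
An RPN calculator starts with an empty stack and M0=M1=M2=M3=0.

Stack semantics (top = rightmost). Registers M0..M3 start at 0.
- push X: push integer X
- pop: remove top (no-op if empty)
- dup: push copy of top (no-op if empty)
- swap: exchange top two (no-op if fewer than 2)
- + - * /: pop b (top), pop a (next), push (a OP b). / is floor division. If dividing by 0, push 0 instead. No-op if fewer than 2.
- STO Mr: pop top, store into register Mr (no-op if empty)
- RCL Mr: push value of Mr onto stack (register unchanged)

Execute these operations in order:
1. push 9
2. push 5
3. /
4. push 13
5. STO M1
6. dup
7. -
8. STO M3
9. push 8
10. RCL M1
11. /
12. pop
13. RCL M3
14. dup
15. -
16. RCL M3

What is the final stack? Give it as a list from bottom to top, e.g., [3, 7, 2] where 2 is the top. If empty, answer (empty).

After op 1 (push 9): stack=[9] mem=[0,0,0,0]
After op 2 (push 5): stack=[9,5] mem=[0,0,0,0]
After op 3 (/): stack=[1] mem=[0,0,0,0]
After op 4 (push 13): stack=[1,13] mem=[0,0,0,0]
After op 5 (STO M1): stack=[1] mem=[0,13,0,0]
After op 6 (dup): stack=[1,1] mem=[0,13,0,0]
After op 7 (-): stack=[0] mem=[0,13,0,0]
After op 8 (STO M3): stack=[empty] mem=[0,13,0,0]
After op 9 (push 8): stack=[8] mem=[0,13,0,0]
After op 10 (RCL M1): stack=[8,13] mem=[0,13,0,0]
After op 11 (/): stack=[0] mem=[0,13,0,0]
After op 12 (pop): stack=[empty] mem=[0,13,0,0]
After op 13 (RCL M3): stack=[0] mem=[0,13,0,0]
After op 14 (dup): stack=[0,0] mem=[0,13,0,0]
After op 15 (-): stack=[0] mem=[0,13,0,0]
After op 16 (RCL M3): stack=[0,0] mem=[0,13,0,0]

Answer: [0, 0]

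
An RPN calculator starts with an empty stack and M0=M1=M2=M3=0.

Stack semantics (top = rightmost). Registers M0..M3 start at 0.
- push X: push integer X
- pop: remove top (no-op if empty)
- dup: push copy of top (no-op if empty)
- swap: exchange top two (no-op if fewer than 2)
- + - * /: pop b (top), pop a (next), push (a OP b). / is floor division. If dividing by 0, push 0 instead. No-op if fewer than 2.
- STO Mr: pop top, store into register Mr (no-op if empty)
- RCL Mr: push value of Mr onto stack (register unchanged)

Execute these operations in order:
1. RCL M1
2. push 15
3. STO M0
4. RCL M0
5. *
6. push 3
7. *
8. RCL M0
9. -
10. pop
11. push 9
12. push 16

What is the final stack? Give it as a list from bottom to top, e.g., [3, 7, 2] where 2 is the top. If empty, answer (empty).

Answer: [9, 16]

Derivation:
After op 1 (RCL M1): stack=[0] mem=[0,0,0,0]
After op 2 (push 15): stack=[0,15] mem=[0,0,0,0]
After op 3 (STO M0): stack=[0] mem=[15,0,0,0]
After op 4 (RCL M0): stack=[0,15] mem=[15,0,0,0]
After op 5 (*): stack=[0] mem=[15,0,0,0]
After op 6 (push 3): stack=[0,3] mem=[15,0,0,0]
After op 7 (*): stack=[0] mem=[15,0,0,0]
After op 8 (RCL M0): stack=[0,15] mem=[15,0,0,0]
After op 9 (-): stack=[-15] mem=[15,0,0,0]
After op 10 (pop): stack=[empty] mem=[15,0,0,0]
After op 11 (push 9): stack=[9] mem=[15,0,0,0]
After op 12 (push 16): stack=[9,16] mem=[15,0,0,0]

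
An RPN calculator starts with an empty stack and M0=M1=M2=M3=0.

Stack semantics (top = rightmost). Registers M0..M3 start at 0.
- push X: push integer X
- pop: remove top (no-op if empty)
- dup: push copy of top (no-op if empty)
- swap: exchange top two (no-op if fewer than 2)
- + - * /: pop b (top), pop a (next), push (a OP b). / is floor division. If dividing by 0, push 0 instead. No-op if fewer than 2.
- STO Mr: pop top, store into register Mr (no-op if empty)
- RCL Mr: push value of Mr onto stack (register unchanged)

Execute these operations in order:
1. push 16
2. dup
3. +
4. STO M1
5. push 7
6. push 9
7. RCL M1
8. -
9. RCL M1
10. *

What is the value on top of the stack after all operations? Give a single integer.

After op 1 (push 16): stack=[16] mem=[0,0,0,0]
After op 2 (dup): stack=[16,16] mem=[0,0,0,0]
After op 3 (+): stack=[32] mem=[0,0,0,0]
After op 4 (STO M1): stack=[empty] mem=[0,32,0,0]
After op 5 (push 7): stack=[7] mem=[0,32,0,0]
After op 6 (push 9): stack=[7,9] mem=[0,32,0,0]
After op 7 (RCL M1): stack=[7,9,32] mem=[0,32,0,0]
After op 8 (-): stack=[7,-23] mem=[0,32,0,0]
After op 9 (RCL M1): stack=[7,-23,32] mem=[0,32,0,0]
After op 10 (*): stack=[7,-736] mem=[0,32,0,0]

Answer: -736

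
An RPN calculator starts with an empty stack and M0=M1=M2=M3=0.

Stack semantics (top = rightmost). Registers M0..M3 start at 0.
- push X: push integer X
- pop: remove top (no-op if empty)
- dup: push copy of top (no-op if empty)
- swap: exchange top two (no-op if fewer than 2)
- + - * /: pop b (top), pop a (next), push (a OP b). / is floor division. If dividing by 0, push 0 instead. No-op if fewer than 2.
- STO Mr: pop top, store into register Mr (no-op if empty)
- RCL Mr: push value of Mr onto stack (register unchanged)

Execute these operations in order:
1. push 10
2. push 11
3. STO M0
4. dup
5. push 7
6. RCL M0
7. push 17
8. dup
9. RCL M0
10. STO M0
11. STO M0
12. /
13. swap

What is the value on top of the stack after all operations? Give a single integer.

After op 1 (push 10): stack=[10] mem=[0,0,0,0]
After op 2 (push 11): stack=[10,11] mem=[0,0,0,0]
After op 3 (STO M0): stack=[10] mem=[11,0,0,0]
After op 4 (dup): stack=[10,10] mem=[11,0,0,0]
After op 5 (push 7): stack=[10,10,7] mem=[11,0,0,0]
After op 6 (RCL M0): stack=[10,10,7,11] mem=[11,0,0,0]
After op 7 (push 17): stack=[10,10,7,11,17] mem=[11,0,0,0]
After op 8 (dup): stack=[10,10,7,11,17,17] mem=[11,0,0,0]
After op 9 (RCL M0): stack=[10,10,7,11,17,17,11] mem=[11,0,0,0]
After op 10 (STO M0): stack=[10,10,7,11,17,17] mem=[11,0,0,0]
After op 11 (STO M0): stack=[10,10,7,11,17] mem=[17,0,0,0]
After op 12 (/): stack=[10,10,7,0] mem=[17,0,0,0]
After op 13 (swap): stack=[10,10,0,7] mem=[17,0,0,0]

Answer: 7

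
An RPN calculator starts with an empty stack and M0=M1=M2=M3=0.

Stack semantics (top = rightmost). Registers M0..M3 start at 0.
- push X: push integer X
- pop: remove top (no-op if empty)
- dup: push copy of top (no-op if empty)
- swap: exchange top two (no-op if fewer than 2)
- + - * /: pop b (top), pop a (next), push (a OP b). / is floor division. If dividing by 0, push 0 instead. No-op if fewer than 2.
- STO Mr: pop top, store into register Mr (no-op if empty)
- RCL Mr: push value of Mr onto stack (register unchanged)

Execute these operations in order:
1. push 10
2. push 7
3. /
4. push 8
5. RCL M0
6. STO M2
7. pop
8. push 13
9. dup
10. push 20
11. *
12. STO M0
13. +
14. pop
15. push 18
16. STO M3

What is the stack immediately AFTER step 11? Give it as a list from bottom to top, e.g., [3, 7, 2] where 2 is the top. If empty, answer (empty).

After op 1 (push 10): stack=[10] mem=[0,0,0,0]
After op 2 (push 7): stack=[10,7] mem=[0,0,0,0]
After op 3 (/): stack=[1] mem=[0,0,0,0]
After op 4 (push 8): stack=[1,8] mem=[0,0,0,0]
After op 5 (RCL M0): stack=[1,8,0] mem=[0,0,0,0]
After op 6 (STO M2): stack=[1,8] mem=[0,0,0,0]
After op 7 (pop): stack=[1] mem=[0,0,0,0]
After op 8 (push 13): stack=[1,13] mem=[0,0,0,0]
After op 9 (dup): stack=[1,13,13] mem=[0,0,0,0]
After op 10 (push 20): stack=[1,13,13,20] mem=[0,0,0,0]
After op 11 (*): stack=[1,13,260] mem=[0,0,0,0]

[1, 13, 260]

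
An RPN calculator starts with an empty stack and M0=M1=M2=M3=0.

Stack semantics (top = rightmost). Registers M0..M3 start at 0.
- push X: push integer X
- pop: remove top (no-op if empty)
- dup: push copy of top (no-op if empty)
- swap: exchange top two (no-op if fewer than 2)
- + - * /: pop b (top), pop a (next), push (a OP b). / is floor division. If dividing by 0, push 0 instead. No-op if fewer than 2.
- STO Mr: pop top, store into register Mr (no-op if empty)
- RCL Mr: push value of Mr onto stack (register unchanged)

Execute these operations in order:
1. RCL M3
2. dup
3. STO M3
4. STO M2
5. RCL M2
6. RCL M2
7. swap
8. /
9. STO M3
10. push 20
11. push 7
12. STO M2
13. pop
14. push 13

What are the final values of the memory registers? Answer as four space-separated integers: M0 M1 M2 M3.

After op 1 (RCL M3): stack=[0] mem=[0,0,0,0]
After op 2 (dup): stack=[0,0] mem=[0,0,0,0]
After op 3 (STO M3): stack=[0] mem=[0,0,0,0]
After op 4 (STO M2): stack=[empty] mem=[0,0,0,0]
After op 5 (RCL M2): stack=[0] mem=[0,0,0,0]
After op 6 (RCL M2): stack=[0,0] mem=[0,0,0,0]
After op 7 (swap): stack=[0,0] mem=[0,0,0,0]
After op 8 (/): stack=[0] mem=[0,0,0,0]
After op 9 (STO M3): stack=[empty] mem=[0,0,0,0]
After op 10 (push 20): stack=[20] mem=[0,0,0,0]
After op 11 (push 7): stack=[20,7] mem=[0,0,0,0]
After op 12 (STO M2): stack=[20] mem=[0,0,7,0]
After op 13 (pop): stack=[empty] mem=[0,0,7,0]
After op 14 (push 13): stack=[13] mem=[0,0,7,0]

Answer: 0 0 7 0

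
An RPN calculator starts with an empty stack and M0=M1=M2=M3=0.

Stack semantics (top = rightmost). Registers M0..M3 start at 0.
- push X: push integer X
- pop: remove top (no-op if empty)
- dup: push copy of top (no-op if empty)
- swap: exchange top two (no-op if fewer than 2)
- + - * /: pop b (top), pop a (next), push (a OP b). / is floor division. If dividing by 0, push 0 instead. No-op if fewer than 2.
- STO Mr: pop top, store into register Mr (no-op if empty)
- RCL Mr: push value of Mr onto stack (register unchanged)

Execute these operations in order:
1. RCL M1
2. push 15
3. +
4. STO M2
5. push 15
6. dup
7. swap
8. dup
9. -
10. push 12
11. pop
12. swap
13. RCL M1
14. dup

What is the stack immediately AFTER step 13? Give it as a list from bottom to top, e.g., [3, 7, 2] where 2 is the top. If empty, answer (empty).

After op 1 (RCL M1): stack=[0] mem=[0,0,0,0]
After op 2 (push 15): stack=[0,15] mem=[0,0,0,0]
After op 3 (+): stack=[15] mem=[0,0,0,0]
After op 4 (STO M2): stack=[empty] mem=[0,0,15,0]
After op 5 (push 15): stack=[15] mem=[0,0,15,0]
After op 6 (dup): stack=[15,15] mem=[0,0,15,0]
After op 7 (swap): stack=[15,15] mem=[0,0,15,0]
After op 8 (dup): stack=[15,15,15] mem=[0,0,15,0]
After op 9 (-): stack=[15,0] mem=[0,0,15,0]
After op 10 (push 12): stack=[15,0,12] mem=[0,0,15,0]
After op 11 (pop): stack=[15,0] mem=[0,0,15,0]
After op 12 (swap): stack=[0,15] mem=[0,0,15,0]
After op 13 (RCL M1): stack=[0,15,0] mem=[0,0,15,0]

[0, 15, 0]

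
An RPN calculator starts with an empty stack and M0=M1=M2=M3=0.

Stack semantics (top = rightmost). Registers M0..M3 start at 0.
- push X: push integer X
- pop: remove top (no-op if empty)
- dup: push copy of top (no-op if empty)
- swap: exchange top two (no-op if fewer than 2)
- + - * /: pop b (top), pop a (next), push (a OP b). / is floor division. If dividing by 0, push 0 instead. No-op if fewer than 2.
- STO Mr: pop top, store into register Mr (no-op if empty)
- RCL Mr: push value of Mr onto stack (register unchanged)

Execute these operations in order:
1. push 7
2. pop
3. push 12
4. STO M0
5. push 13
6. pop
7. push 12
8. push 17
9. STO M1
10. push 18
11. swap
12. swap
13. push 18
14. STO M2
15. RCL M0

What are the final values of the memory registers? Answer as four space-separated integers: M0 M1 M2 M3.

After op 1 (push 7): stack=[7] mem=[0,0,0,0]
After op 2 (pop): stack=[empty] mem=[0,0,0,0]
After op 3 (push 12): stack=[12] mem=[0,0,0,0]
After op 4 (STO M0): stack=[empty] mem=[12,0,0,0]
After op 5 (push 13): stack=[13] mem=[12,0,0,0]
After op 6 (pop): stack=[empty] mem=[12,0,0,0]
After op 7 (push 12): stack=[12] mem=[12,0,0,0]
After op 8 (push 17): stack=[12,17] mem=[12,0,0,0]
After op 9 (STO M1): stack=[12] mem=[12,17,0,0]
After op 10 (push 18): stack=[12,18] mem=[12,17,0,0]
After op 11 (swap): stack=[18,12] mem=[12,17,0,0]
After op 12 (swap): stack=[12,18] mem=[12,17,0,0]
After op 13 (push 18): stack=[12,18,18] mem=[12,17,0,0]
After op 14 (STO M2): stack=[12,18] mem=[12,17,18,0]
After op 15 (RCL M0): stack=[12,18,12] mem=[12,17,18,0]

Answer: 12 17 18 0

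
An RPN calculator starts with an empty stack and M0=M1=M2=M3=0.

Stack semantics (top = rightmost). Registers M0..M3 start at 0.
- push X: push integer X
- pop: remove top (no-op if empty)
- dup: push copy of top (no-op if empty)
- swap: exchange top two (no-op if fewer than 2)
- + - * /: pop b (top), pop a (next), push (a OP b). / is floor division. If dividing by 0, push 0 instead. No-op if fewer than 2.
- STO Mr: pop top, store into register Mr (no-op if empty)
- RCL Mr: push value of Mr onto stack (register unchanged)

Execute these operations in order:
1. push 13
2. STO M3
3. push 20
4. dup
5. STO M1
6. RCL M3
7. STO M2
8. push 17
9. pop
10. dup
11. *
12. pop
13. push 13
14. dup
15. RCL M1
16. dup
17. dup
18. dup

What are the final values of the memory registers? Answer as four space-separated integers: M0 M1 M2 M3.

After op 1 (push 13): stack=[13] mem=[0,0,0,0]
After op 2 (STO M3): stack=[empty] mem=[0,0,0,13]
After op 3 (push 20): stack=[20] mem=[0,0,0,13]
After op 4 (dup): stack=[20,20] mem=[0,0,0,13]
After op 5 (STO M1): stack=[20] mem=[0,20,0,13]
After op 6 (RCL M3): stack=[20,13] mem=[0,20,0,13]
After op 7 (STO M2): stack=[20] mem=[0,20,13,13]
After op 8 (push 17): stack=[20,17] mem=[0,20,13,13]
After op 9 (pop): stack=[20] mem=[0,20,13,13]
After op 10 (dup): stack=[20,20] mem=[0,20,13,13]
After op 11 (*): stack=[400] mem=[0,20,13,13]
After op 12 (pop): stack=[empty] mem=[0,20,13,13]
After op 13 (push 13): stack=[13] mem=[0,20,13,13]
After op 14 (dup): stack=[13,13] mem=[0,20,13,13]
After op 15 (RCL M1): stack=[13,13,20] mem=[0,20,13,13]
After op 16 (dup): stack=[13,13,20,20] mem=[0,20,13,13]
After op 17 (dup): stack=[13,13,20,20,20] mem=[0,20,13,13]
After op 18 (dup): stack=[13,13,20,20,20,20] mem=[0,20,13,13]

Answer: 0 20 13 13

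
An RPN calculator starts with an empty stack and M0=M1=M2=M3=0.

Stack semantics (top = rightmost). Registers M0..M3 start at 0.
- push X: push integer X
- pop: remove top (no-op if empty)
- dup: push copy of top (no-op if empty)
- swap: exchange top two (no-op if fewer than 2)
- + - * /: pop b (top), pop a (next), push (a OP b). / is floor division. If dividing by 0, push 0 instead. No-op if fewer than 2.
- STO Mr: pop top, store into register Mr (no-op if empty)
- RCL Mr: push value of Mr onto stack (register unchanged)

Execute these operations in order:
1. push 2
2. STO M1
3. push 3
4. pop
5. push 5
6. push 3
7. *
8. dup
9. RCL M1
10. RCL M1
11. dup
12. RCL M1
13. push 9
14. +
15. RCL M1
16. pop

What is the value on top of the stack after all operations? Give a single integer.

Answer: 11

Derivation:
After op 1 (push 2): stack=[2] mem=[0,0,0,0]
After op 2 (STO M1): stack=[empty] mem=[0,2,0,0]
After op 3 (push 3): stack=[3] mem=[0,2,0,0]
After op 4 (pop): stack=[empty] mem=[0,2,0,0]
After op 5 (push 5): stack=[5] mem=[0,2,0,0]
After op 6 (push 3): stack=[5,3] mem=[0,2,0,0]
After op 7 (*): stack=[15] mem=[0,2,0,0]
After op 8 (dup): stack=[15,15] mem=[0,2,0,0]
After op 9 (RCL M1): stack=[15,15,2] mem=[0,2,0,0]
After op 10 (RCL M1): stack=[15,15,2,2] mem=[0,2,0,0]
After op 11 (dup): stack=[15,15,2,2,2] mem=[0,2,0,0]
After op 12 (RCL M1): stack=[15,15,2,2,2,2] mem=[0,2,0,0]
After op 13 (push 9): stack=[15,15,2,2,2,2,9] mem=[0,2,0,0]
After op 14 (+): stack=[15,15,2,2,2,11] mem=[0,2,0,0]
After op 15 (RCL M1): stack=[15,15,2,2,2,11,2] mem=[0,2,0,0]
After op 16 (pop): stack=[15,15,2,2,2,11] mem=[0,2,0,0]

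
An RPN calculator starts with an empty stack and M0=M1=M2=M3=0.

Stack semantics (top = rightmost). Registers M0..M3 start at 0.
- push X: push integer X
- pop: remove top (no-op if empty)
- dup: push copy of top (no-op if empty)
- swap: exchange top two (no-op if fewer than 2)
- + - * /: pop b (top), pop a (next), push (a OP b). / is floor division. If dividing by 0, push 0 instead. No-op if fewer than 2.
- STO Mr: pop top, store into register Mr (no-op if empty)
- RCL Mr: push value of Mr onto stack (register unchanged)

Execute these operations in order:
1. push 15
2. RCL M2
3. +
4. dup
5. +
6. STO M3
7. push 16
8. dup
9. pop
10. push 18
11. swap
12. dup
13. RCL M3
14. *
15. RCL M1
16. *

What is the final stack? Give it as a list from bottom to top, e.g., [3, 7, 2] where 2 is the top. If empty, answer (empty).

Answer: [18, 16, 0]

Derivation:
After op 1 (push 15): stack=[15] mem=[0,0,0,0]
After op 2 (RCL M2): stack=[15,0] mem=[0,0,0,0]
After op 3 (+): stack=[15] mem=[0,0,0,0]
After op 4 (dup): stack=[15,15] mem=[0,0,0,0]
After op 5 (+): stack=[30] mem=[0,0,0,0]
After op 6 (STO M3): stack=[empty] mem=[0,0,0,30]
After op 7 (push 16): stack=[16] mem=[0,0,0,30]
After op 8 (dup): stack=[16,16] mem=[0,0,0,30]
After op 9 (pop): stack=[16] mem=[0,0,0,30]
After op 10 (push 18): stack=[16,18] mem=[0,0,0,30]
After op 11 (swap): stack=[18,16] mem=[0,0,0,30]
After op 12 (dup): stack=[18,16,16] mem=[0,0,0,30]
After op 13 (RCL M3): stack=[18,16,16,30] mem=[0,0,0,30]
After op 14 (*): stack=[18,16,480] mem=[0,0,0,30]
After op 15 (RCL M1): stack=[18,16,480,0] mem=[0,0,0,30]
After op 16 (*): stack=[18,16,0] mem=[0,0,0,30]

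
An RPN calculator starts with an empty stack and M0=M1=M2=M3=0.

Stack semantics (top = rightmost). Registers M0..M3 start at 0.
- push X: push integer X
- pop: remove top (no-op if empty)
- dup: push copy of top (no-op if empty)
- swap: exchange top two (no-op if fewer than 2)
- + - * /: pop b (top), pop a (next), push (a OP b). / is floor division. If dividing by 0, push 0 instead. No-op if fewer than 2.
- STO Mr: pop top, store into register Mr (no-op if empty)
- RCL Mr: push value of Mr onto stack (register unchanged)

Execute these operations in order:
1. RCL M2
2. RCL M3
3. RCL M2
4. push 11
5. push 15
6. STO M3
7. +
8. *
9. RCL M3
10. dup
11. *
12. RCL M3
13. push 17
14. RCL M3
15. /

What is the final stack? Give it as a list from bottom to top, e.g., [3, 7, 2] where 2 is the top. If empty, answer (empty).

Answer: [0, 0, 225, 15, 1]

Derivation:
After op 1 (RCL M2): stack=[0] mem=[0,0,0,0]
After op 2 (RCL M3): stack=[0,0] mem=[0,0,0,0]
After op 3 (RCL M2): stack=[0,0,0] mem=[0,0,0,0]
After op 4 (push 11): stack=[0,0,0,11] mem=[0,0,0,0]
After op 5 (push 15): stack=[0,0,0,11,15] mem=[0,0,0,0]
After op 6 (STO M3): stack=[0,0,0,11] mem=[0,0,0,15]
After op 7 (+): stack=[0,0,11] mem=[0,0,0,15]
After op 8 (*): stack=[0,0] mem=[0,0,0,15]
After op 9 (RCL M3): stack=[0,0,15] mem=[0,0,0,15]
After op 10 (dup): stack=[0,0,15,15] mem=[0,0,0,15]
After op 11 (*): stack=[0,0,225] mem=[0,0,0,15]
After op 12 (RCL M3): stack=[0,0,225,15] mem=[0,0,0,15]
After op 13 (push 17): stack=[0,0,225,15,17] mem=[0,0,0,15]
After op 14 (RCL M3): stack=[0,0,225,15,17,15] mem=[0,0,0,15]
After op 15 (/): stack=[0,0,225,15,1] mem=[0,0,0,15]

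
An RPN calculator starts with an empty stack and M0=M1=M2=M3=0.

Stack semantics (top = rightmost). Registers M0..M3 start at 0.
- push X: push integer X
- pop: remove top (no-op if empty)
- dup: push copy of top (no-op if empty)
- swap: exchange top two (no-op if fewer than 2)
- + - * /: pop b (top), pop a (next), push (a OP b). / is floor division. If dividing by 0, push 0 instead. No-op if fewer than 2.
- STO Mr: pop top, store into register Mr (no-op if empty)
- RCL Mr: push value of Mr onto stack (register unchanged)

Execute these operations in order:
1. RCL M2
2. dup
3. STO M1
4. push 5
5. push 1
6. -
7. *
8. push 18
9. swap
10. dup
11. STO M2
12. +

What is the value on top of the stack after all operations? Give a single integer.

Answer: 18

Derivation:
After op 1 (RCL M2): stack=[0] mem=[0,0,0,0]
After op 2 (dup): stack=[0,0] mem=[0,0,0,0]
After op 3 (STO M1): stack=[0] mem=[0,0,0,0]
After op 4 (push 5): stack=[0,5] mem=[0,0,0,0]
After op 5 (push 1): stack=[0,5,1] mem=[0,0,0,0]
After op 6 (-): stack=[0,4] mem=[0,0,0,0]
After op 7 (*): stack=[0] mem=[0,0,0,0]
After op 8 (push 18): stack=[0,18] mem=[0,0,0,0]
After op 9 (swap): stack=[18,0] mem=[0,0,0,0]
After op 10 (dup): stack=[18,0,0] mem=[0,0,0,0]
After op 11 (STO M2): stack=[18,0] mem=[0,0,0,0]
After op 12 (+): stack=[18] mem=[0,0,0,0]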